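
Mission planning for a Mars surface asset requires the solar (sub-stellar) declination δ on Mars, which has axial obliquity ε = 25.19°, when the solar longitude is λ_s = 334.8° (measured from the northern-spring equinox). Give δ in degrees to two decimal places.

δ = -10.44°

sin δ = sin ε · sin λ_s = sin 25.19° × sin 334.8° = -0.181221.
δ = arcsin(-0.181221) = -10.44°.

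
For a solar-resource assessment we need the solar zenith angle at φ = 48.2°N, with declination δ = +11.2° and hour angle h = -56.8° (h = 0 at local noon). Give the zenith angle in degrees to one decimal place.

cos θ_z = sin φ sin δ + cos φ cos δ cos h = 0.144797 + 0.358018 = 0.502815.
θ_z = arccos(0.502815) = 59.8°.

θ_z = 59.8°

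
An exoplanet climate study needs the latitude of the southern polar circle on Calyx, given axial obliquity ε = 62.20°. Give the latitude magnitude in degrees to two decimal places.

27.80°

The polar circle is the lowest latitude that experiences at least one full rotation of continuous darkness at the northern-summer solstice; it lies at |φ| = 90° − ε = 90° − 62.20° = 27.80°.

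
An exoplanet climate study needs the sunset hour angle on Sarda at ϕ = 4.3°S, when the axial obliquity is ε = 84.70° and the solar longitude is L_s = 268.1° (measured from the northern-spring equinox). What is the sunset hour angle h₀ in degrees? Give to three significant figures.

Solar declination: sin δ = sin ε · sin L_s = sin 84.70° × sin 268.1° = -0.99518, so δ = -84.371°.
cos h₀ = −tan ϕ · tan δ = −tan(-4.3°) × tan(-84.371°) = -0.7628, so h₀ = 2.4385 rad = 139.71°.

h₀ = 140°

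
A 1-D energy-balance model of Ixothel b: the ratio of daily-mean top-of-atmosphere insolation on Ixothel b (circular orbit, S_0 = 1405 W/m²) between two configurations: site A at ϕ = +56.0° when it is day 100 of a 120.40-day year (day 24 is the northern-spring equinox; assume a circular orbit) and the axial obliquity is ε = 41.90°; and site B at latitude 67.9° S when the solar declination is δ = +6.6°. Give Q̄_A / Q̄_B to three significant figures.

— Configuration A (ϕ=+56.0°):
Solar longitude: L_s = 360° × (100 − 24)/120.40 = 227.243°.
sin δ = sin 41.90° × sin 227.243° = -0.49035, so δ = -29.363°.
cos h₀ = −tan(+56.0°) tan(-29.363°) = 0.8341, h₀ = 0.5842 rad.
Bracket: h₀ sin ϕ sin δ + cos ϕ cos δ sin h₀ = 0.5842×0.82904×-0.49035 + 0.55919×0.87153×0.55157 = -0.237489 + 0.268808 = 0.031319.
Q̄ = (S_0/π) × [bracket] = (1405/π) × 0.031319 = 14.007 W/m².
— Configuration B (ϕ=-67.9°):
cos h₀ = −tan(-67.9°) tan(+6.600°) = 0.2849, h₀ = 1.2818 rad.
Bracket: h₀ sin ϕ sin δ + cos ϕ cos δ sin h₀ = 1.2818×-0.92653×0.11494 + 0.37622×0.99337×0.95854 = -0.136506 + 0.358231 = 0.221725.
Q̄ = (S_0/π) × [bracket] = (1405/π) × 0.221725 = 99.161 W/m².
Ratio Q̄_A / Q̄_B = 14.007 / 99.161 = 0.1413.

Q̄_A / Q̄_B ≈ 0.141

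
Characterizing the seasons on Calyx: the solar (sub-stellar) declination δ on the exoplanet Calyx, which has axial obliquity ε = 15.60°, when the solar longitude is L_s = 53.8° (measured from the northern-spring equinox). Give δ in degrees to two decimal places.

sin δ = sin ε · sin L_s = sin 15.60° × sin 53.8° = 0.217008.
δ = arcsin(0.217008) = +12.53°.

δ = +12.53°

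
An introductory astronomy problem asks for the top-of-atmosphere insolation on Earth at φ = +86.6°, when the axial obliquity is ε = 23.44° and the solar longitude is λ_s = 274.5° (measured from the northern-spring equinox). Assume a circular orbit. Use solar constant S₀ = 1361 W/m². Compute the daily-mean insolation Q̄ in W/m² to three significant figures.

Solar declination: sin δ = sin ε · sin λ_s = sin 23.44° × sin 274.5° = -0.39656, so δ = -23.363°.
cos H₀ = −tan(+86.6°) tan(-23.363°) = 7.2711 ≥ 1 ⇒ polar night, H₀ = 0 and Q̄ = 0.

Q̄ ≈ 0.00 W/m²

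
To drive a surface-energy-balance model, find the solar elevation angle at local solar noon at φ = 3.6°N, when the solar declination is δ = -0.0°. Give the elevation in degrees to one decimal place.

At local noon the hour angle is zero, so the zenith angle equals |φ − δ| = |+3.6° − (-0.000°)| = 3.600°.
Elevation = 90° − 3.600° = 86.4°.

86.4°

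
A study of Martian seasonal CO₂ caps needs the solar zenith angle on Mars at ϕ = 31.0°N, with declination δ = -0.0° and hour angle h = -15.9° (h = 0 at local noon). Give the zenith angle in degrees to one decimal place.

θ_z = 34.5°

cos θ_z = sin ϕ sin δ + cos ϕ cos δ cos h = -0.000000 + 0.824373 = 0.824373.
θ_z = arccos(0.824373) = 34.5°.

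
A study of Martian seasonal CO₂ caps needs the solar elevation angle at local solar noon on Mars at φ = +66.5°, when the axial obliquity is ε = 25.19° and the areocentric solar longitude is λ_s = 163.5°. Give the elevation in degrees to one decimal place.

sin δ = sin 25.19° × sin 163.5° = 0.12088, so δ = +6.943°.
At local noon the hour angle is zero, so the zenith angle equals |φ − δ| = |+66.5° − (+6.943°)| = 59.557°.
Elevation = 90° − 59.557° = 30.4°.

30.4°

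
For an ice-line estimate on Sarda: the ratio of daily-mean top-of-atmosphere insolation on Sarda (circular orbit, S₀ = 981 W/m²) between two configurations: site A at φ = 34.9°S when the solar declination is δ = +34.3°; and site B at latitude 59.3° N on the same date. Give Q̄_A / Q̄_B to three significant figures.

Q̄_A / Q̄_B ≈ 0.164

— Configuration A (φ=-34.9°):
cos H₀ = −tan(-34.9°) tan(+34.300°) = 0.4759, H₀ = 1.0748 rad.
Bracket: H₀ sin φ sin δ + cos φ cos δ sin H₀ = 1.0748×-0.57215×0.56353 + 0.82015×0.82610×0.87951 = -0.346541 + 0.595891 = 0.249350.
Q̄ = (S₀/π) × [bracket] = (981/π) × 0.249350 = 77.863 W/m².
— Configuration B (φ=+59.3°):
cos H₀ = −tan(+59.3°) tan(+34.300°) = -1.1489 ≤ −1 ⇒ polar day, H₀ = π.
Bracket: H₀ sin φ sin δ + cos φ cos δ sin H₀ = 3.1416×0.85985×0.56353 + 0.51054×0.82610×0.00000 = 1.522266 + 0.000000 = 1.522266.
Q̄ = (S₀/π) × [bracket] = (981/π) × 1.522266 = 475.35 W/m².
Ratio Q̄_A / Q̄_B = 77.863 / 475.35 = 0.1638.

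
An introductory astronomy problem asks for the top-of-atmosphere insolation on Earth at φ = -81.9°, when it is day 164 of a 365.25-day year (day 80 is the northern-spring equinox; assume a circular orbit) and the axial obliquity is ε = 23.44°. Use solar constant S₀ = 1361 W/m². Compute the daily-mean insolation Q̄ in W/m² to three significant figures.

Solar longitude: λ_s = 360° × (164 − 80)/365.25 = 82.793°.
sin δ = sin 23.44° × sin 82.793° = 0.39465, so δ = +23.244°.
cos H₀ = −tan(-81.9°) tan(+23.244°) = 3.0179 ≥ 1 ⇒ polar night, H₀ = 0 and Q̄ = 0.

Q̄ ≈ 0.00 W/m²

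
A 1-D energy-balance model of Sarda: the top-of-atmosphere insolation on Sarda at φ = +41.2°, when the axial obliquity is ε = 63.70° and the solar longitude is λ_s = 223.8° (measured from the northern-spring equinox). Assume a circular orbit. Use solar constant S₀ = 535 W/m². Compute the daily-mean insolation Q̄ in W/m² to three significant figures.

Solar declination: sin δ = sin ε · sin λ_s = sin 63.70° × sin 223.8° = -0.62050, so δ = -38.352°.
cos H₀ = −tan(+41.2°) tan(-38.352°) = 0.6927, H₀ = 0.8056 rad.
Bracket: H₀ sin φ sin δ + cos φ cos δ sin H₀ = 0.8056×0.65869×-0.62050 + 0.75241×0.78421×0.72125 = -0.329263 + 0.425572 = 0.096309.
Q̄ = (S₀/π) × [bracket] = (535/π) × 0.096309 = 16.40 W/m².

Q̄ ≈ 16.4 W/m²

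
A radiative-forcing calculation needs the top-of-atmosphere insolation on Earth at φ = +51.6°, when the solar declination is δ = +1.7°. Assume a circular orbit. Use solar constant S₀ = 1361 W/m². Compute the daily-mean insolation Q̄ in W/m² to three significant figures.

cos H₀ = −tan(+51.6°) tan(+1.700°) = -0.0374, H₀ = 1.6083 rad.
Bracket: H₀ sin φ sin δ + cos φ cos δ sin H₀ = 1.6083×0.78369×0.02967 + 0.62115×0.99956×0.99930 = 0.037396 + 0.620442 = 0.657838.
Q̄ = (S₀/π) × [bracket] = (1361/π) × 0.657838 = 285.0 W/m².

Q̄ ≈ 285 W/m²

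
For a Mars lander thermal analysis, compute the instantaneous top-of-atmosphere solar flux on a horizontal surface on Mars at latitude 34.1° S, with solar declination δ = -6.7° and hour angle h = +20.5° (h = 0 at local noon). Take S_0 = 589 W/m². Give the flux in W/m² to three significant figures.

492 W/m²

cos θ_z = sin ϕ sin δ + cos ϕ cos δ cos h = 0.065410 + 0.770324 = 0.835734.
Flux = S_0 · cos θ_z = 589 × 0.835734 = 492.2 W/m².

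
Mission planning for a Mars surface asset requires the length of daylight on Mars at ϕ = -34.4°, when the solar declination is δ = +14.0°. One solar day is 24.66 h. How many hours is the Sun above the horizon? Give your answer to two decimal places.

cos h₀ = −tan ϕ · tan δ = −tan(-34.4°) × tan(+14.000°) = 0.1707, so h₀ = 1.3992 rad = 80.17°.
Daylight = 2h₀/(2π) × 24.66 h = (1.3992/π) × 24.66 = 10.98 h.

10.98 h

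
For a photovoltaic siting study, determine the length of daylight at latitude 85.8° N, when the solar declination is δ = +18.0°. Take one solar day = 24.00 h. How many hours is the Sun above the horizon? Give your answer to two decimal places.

Sunrise equation: cos H₀ = −tan φ · tan δ = -4.4246 ≤ −1, so the Sun never sets (polar day) and H₀ = π.
Daylight = 2H₀/(2π) × 24.00 h = (3.1416/π) × 24.00 = 24.00 h.

24.00 h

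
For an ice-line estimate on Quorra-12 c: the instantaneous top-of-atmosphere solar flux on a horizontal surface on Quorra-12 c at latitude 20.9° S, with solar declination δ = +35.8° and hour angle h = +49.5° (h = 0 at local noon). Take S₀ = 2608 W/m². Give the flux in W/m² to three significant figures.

cos θ_z = sin φ sin δ + cos φ cos δ cos h = -0.208677 + 0.492086 = 0.283409.
Flux = S₀ · cos θ_z = 2608 × 0.283409 = 739.1 W/m².

739 W/m²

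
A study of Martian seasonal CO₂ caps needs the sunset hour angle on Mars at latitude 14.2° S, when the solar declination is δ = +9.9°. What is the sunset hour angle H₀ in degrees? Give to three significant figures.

H₀ = 87.5°

cos H₀ = −tan φ · tan δ = −tan(-14.2°) × tan(+9.900°) = 0.0442, so H₀ = 1.5266 rad = 87.47°.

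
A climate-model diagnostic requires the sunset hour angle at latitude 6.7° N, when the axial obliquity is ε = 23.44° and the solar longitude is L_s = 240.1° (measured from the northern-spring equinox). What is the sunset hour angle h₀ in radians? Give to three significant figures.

Solar declination: sin δ = sin ε · sin L_s = sin 23.44° × sin 240.1° = -0.34484, so δ = -20.172°.
cos h₀ = −tan ϕ · tan δ = −tan(+6.7°) × tan(-20.172°) = 0.0432, so h₀ = 1.5276 rad = 87.53°.

h₀ = 1.53 rad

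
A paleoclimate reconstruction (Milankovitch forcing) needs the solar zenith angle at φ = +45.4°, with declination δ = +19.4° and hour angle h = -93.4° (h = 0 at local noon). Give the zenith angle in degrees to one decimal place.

cos θ_z = sin φ sin δ + cos φ cos δ cos h = 0.236507 + -0.039278 = 0.197229.
θ_z = arccos(0.197229) = 78.6°.

θ_z = 78.6°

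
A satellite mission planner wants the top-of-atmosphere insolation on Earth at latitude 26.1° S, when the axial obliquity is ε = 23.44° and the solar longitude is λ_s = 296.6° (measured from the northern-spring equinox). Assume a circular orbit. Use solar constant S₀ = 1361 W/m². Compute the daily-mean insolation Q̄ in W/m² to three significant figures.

Solar declination: sin δ = sin ε · sin λ_s = sin 23.44° × sin 296.6° = -0.35568, so δ = -20.835°.
cos H₀ = −tan(-26.1°) tan(-20.835°) = -0.1864, H₀ = 1.7583 rad.
Bracket: H₀ sin φ sin δ + cos φ cos δ sin H₀ = 1.7583×-0.43994×-0.35568 + 0.89803×0.93461×0.98247 = 0.275135 + 0.824595 = 1.099730.
Q̄ = (S₀/π) × [bracket] = (1361/π) × 1.099730 = 476.4 W/m².

Q̄ ≈ 476 W/m²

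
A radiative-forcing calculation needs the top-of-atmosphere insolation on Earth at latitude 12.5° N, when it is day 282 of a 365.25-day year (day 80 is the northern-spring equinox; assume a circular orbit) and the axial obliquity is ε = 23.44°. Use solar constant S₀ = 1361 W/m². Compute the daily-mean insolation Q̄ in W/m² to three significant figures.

Q̄ ≈ 400 W/m²

Solar longitude: λ_s = 360° × (282 − 80)/365.25 = 199.097°.
sin δ = sin 23.44° × sin 199.097° = -0.13014, so δ = -7.478°.
cos H₀ = −tan(+12.5°) tan(-7.478°) = 0.0291, H₀ = 1.5417 rad.
Bracket: H₀ sin φ sin δ + cos φ cos δ sin H₀ = 1.5417×0.21644×-0.13014 + 0.97630×0.99150×0.99958 = -0.043426 + 0.967595 = 0.924169.
Q̄ = (S₀/π) × [bracket] = (1361/π) × 0.924169 = 400.4 W/m².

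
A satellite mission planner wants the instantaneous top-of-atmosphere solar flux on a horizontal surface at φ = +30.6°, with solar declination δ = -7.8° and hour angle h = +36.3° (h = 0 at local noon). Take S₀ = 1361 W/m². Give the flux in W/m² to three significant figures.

cos θ_z = sin φ sin δ + cos φ cos δ cos h = -0.069085 + 0.687278 = 0.618193.
Flux = S₀ · cos θ_z = 1361 × 0.618193 = 841.4 W/m².

841 W/m²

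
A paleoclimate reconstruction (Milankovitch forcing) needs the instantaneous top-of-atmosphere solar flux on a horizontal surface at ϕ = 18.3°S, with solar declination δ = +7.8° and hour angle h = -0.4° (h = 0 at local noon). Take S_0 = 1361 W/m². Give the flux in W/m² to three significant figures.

1.22e+03 W/m²

cos θ_z = sin ϕ sin δ + cos ϕ cos δ cos h = -0.042614 + 0.940618 = 0.898004.
Flux = S_0 · cos θ_z = 1361 × 0.898004 = 1222 W/m².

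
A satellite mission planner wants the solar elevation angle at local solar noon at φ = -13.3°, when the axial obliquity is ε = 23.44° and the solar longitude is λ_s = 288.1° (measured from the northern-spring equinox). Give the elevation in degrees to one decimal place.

81.1°

Solar declination: sin δ = sin ε · sin λ_s = sin 23.44° × sin 288.1° = -0.37810, so δ = -22.216°.
At local noon the hour angle is zero, so the zenith angle equals |φ − δ| = |-13.3° − (-22.216°)| = 8.916°.
Elevation = 90° − 8.916° = 81.1°.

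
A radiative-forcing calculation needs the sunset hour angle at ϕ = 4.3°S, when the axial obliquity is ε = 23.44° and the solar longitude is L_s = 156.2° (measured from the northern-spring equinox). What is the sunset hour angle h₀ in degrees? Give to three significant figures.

h₀ = 89.3°

Solar declination: sin δ = sin ε · sin L_s = sin 23.44° × sin 156.2° = 0.16053, so δ = +9.237°.
cos h₀ = −tan ϕ · tan δ = −tan(-4.3°) × tan(+9.237°) = 0.0122, so h₀ = 1.5586 rad = 89.30°.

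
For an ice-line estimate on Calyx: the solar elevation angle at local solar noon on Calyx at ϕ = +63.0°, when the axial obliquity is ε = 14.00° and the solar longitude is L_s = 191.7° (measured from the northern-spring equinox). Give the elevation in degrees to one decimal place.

24.2°

Solar declination: sin δ = sin ε · sin L_s = sin 14.00° × sin 191.7° = -0.04906, so δ = -2.812°.
At local noon the hour angle is zero, so the zenith angle equals |ϕ − δ| = |+63.0° − (-2.812°)| = 65.812°.
Elevation = 90° − 65.812° = 24.2°.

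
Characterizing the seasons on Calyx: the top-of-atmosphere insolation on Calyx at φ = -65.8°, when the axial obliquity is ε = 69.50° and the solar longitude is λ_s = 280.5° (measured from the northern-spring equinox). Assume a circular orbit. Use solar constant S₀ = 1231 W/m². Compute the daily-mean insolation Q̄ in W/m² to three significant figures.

Q̄ ≈ 1.03e+03 W/m²

Solar declination: sin δ = sin ε · sin λ_s = sin 69.50° × sin 280.5° = -0.92099, so δ = -67.071°.
cos H₀ = −tan(-65.8°) tan(-67.071°) = -5.2601 ≤ −1 ⇒ polar day, H₀ = π.
Bracket: H₀ sin φ sin δ + cos φ cos δ sin H₀ = 3.1416×-0.91212×-0.92099 + 0.40992×0.38959×0.00000 = 2.639112 + 0.000000 = 2.639112.
Q̄ = (S₀/π) × [bracket] = (1231/π) × 2.639112 = 1034 W/m².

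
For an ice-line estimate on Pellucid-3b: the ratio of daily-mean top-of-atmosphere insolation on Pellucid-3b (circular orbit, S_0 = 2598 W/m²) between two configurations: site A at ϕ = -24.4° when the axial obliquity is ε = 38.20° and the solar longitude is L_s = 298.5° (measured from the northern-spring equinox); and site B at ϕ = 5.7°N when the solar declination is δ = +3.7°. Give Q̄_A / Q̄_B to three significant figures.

— Configuration A (ϕ=-24.4°):
Solar declination: sin δ = sin ε · sin L_s = sin 38.20° × sin 298.5° = -0.54347, so δ = -32.920°.
cos h₀ = −tan(-24.4°) tan(-32.920°) = -0.2937, h₀ = 1.8689 rad.
Bracket: h₀ sin ϕ sin δ + cos ϕ cos δ sin h₀ = 1.8689×-0.41310×-0.54347 + 0.91068×0.83943×0.95590 = 0.419582 + 0.730740 = 1.150322.
Q̄ = (S_0/π) × [bracket] = (2598/π) × 1.150322 = 951.28 W/m².
— Configuration B (ϕ=+5.7°):
cos h₀ = −tan(+5.7°) tan(+3.700°) = -0.0065, h₀ = 1.5773 rad.
Bracket: h₀ sin ϕ sin δ + cos ϕ cos δ sin h₀ = 1.5773×0.09932×0.06453 + 0.99506×0.99792×0.99998 = 0.010109 + 0.992970 = 1.003079.
Q̄ = (S_0/π) × [bracket] = (2598/π) × 1.003079 = 829.52 W/m².
Ratio Q̄_A / Q̄_B = 951.28 / 829.52 = 1.147.

Q̄_A / Q̄_B ≈ 1.15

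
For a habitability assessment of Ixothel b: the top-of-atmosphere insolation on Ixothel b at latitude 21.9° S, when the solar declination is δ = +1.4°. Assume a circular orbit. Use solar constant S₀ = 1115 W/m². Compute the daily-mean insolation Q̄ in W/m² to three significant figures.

Q̄ ≈ 324 W/m²

cos H₀ = −tan(-21.9°) tan(+1.400°) = 0.0098, H₀ = 1.5610 rad.
Bracket: H₀ sin φ sin δ + cos φ cos δ sin H₀ = 1.5610×-0.37299×0.02443 + 0.92784×0.99970×0.99995 = -0.014224 + 0.927515 = 0.913291.
Q̄ = (S₀/π) × [bracket] = (1115/π) × 0.913291 = 324.1 W/m².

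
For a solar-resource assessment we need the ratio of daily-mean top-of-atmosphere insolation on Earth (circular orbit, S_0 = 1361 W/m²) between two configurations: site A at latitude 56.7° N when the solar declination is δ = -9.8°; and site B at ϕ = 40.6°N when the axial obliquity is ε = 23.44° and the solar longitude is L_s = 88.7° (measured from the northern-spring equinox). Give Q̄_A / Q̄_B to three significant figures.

Q̄_A / Q̄_B ≈ 0.292

— Configuration A (ϕ=+56.7°):
cos h₀ = −tan(+56.7°) tan(-9.800°) = 0.2630, h₀ = 1.3047 rad.
Bracket: h₀ sin ϕ sin δ + cos ϕ cos δ sin h₀ = 1.3047×0.83581×-0.17021 + 0.54902×0.98541×0.96481 = -0.185611 + 0.521972 = 0.336361.
Q̄ = (S_0/π) × [bracket] = (1361/π) × 0.336361 = 145.72 W/m².
— Configuration B (ϕ=+40.6°):
Solar declination: sin δ = sin ε · sin L_s = sin 23.44° × sin 88.7° = 0.39769, so δ = +23.434°.
cos h₀ = −tan(+40.6°) tan(+23.434°) = -0.3715, h₀ = 1.9514 rad.
Bracket: h₀ sin ϕ sin δ + cos ϕ cos δ sin h₀ = 1.9514×0.65077×0.39769 + 0.75927×0.91752×0.92843 = 0.505032 + 0.646786 = 1.151818.
Q̄ = (S_0/π) × [bracket] = (1361/π) × 1.151818 = 498.99 W/m².
Ratio Q̄_A / Q̄_B = 145.72 / 498.99 = 0.2920.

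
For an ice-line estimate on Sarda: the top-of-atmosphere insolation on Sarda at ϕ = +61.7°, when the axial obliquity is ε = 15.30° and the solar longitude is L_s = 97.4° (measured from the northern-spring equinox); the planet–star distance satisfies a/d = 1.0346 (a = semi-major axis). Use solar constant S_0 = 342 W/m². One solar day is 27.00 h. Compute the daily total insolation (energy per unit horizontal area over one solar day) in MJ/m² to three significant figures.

9.95 MJ/m²

Solar declination: sin δ = sin ε · sin L_s = sin 15.30° × sin 97.4° = 0.26168, so δ = +15.169°.
cos h₀ = −tan(+61.7°) tan(+15.169°) = -0.5035, h₀ = 2.0985 rad.
Bracket: h₀ sin ϕ sin δ + cos ϕ cos δ sin h₀ = 2.0985×0.88048×0.26168 + 0.47409×0.96516×0.86398 = 0.483503 + 0.395334 = 0.878837.
Inverse-square distance factor (a/d)² = 1.0346² = 1.070397.
Q̄ = (S_0/π) × 1.070397 × [bracket] = (342/π) × 1.070397 × 0.878837 = 102.41 W/m².
Daily total = Q̄ × 27.00 h × 3600 s/h = 102.41 × 27.00 × 3600 / 10⁶ = 9.954 MJ/m².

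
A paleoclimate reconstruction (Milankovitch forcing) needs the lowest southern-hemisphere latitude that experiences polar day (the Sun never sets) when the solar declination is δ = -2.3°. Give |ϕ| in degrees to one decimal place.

|ϕ| = 87.7°

Polar day requires cos h₀ = −tan ϕ tan δ ≤ −1, i.e. tan ϕ tan δ ≥ 1.
The boundary is |tan ϕ| · |tan δ| = 1, so |ϕ| = 90° − |δ| = 90° − 2.3° = 87.7° in the southern hemisphere.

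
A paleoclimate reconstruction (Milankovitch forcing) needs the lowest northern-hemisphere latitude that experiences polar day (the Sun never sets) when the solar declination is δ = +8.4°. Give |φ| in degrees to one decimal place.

|φ| = 81.6°

Polar day requires cos H₀ = −tan φ tan δ ≤ −1, i.e. tan φ tan δ ≥ 1.
The boundary is |tan φ| · |tan δ| = 1, so |φ| = 90° − |δ| = 90° − 8.4° = 81.6° in the northern hemisphere.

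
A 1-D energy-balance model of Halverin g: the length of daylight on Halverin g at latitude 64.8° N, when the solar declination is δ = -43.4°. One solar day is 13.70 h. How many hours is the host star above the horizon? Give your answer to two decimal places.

0.00 h

cos h₀ = −tan ϕ · tan δ = 2.0096 ≥ 1, so the host star never rises (polar night) and h₀ = 0.
Daylight = 2h₀/(2π) × 13.70 h = (0.0000/π) × 13.70 = 0.00 h.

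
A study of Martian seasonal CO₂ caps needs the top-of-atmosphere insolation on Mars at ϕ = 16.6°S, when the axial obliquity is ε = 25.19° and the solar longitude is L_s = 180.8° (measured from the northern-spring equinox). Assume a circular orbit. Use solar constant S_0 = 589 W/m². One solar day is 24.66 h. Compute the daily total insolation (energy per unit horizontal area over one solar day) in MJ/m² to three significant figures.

16.0 MJ/m²

Solar declination: sin δ = sin ε · sin L_s = sin 25.19° × sin 180.8° = -0.00594, so δ = -0.340°.
cos h₀ = −tan(-16.6°) tan(-0.340°) = -0.0018, h₀ = 1.5726 rad.
Bracket: h₀ sin ϕ sin δ + cos ϕ cos δ sin h₀ = 1.5726×-0.28569×-0.00594 + 0.95832×0.99998×1.00000 = 0.002669 + 0.958301 = 0.960970.
Q̄ = (S_0/π) × [bracket] = (589/π) × 0.960970 = 180.17 W/m².
Daily total = Q̄ × 24.66 h × 3600 s/h = 180.17 × 24.66 × 3600 / 10⁶ = 15.99 MJ/m².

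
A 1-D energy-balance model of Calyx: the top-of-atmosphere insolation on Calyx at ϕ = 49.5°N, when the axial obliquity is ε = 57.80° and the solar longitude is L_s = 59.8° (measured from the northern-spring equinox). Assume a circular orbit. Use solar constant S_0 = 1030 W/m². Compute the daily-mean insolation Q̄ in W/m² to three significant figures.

Q̄ ≈ 573 W/m²

Solar declination: sin δ = sin ε · sin L_s = sin 57.80° × sin 59.8° = 0.73134, so δ = +46.999°.
cos h₀ = −tan(+49.5°) tan(+46.999°) = -1.2555 ≤ −1 ⇒ polar day, h₀ = π.
Bracket: h₀ sin ϕ sin δ + cos ϕ cos δ sin h₀ = 3.1416×0.76041×0.73134 + 0.64945×0.68201×0.00000 = 1.747101 + 0.000000 = 1.747101.
Q̄ = (S_0/π) × [bracket] = (1030/π) × 1.747101 = 572.8 W/m².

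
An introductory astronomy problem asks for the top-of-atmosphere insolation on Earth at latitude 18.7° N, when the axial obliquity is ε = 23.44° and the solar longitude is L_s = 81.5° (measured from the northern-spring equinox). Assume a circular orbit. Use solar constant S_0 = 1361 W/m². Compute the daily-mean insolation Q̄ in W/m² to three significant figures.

Solar declination: sin δ = sin ε · sin L_s = sin 23.44° × sin 81.5° = 0.39342, so δ = +23.167°.
cos h₀ = −tan(+18.7°) tan(+23.167°) = -0.1448, h₀ = 1.7162 rad.
Bracket: h₀ sin ϕ sin δ + cos ϕ cos δ sin h₀ = 1.7162×0.32061×0.39342 + 0.94721×0.91936×0.98945 = 0.216472 + 0.861640 = 1.078112.
Q̄ = (S_0/π) × [bracket] = (1361/π) × 1.078112 = 467.1 W/m².

Q̄ ≈ 467 W/m²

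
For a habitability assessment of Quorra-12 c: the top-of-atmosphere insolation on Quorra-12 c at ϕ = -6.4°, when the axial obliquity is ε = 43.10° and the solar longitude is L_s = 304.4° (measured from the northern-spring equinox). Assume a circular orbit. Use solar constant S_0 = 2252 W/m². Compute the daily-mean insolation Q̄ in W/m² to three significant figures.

Q̄ ≈ 661 W/m²

Solar declination: sin δ = sin ε · sin L_s = sin 43.10° × sin 304.4° = -0.56378, so δ = -34.318°.
cos h₀ = −tan(-6.4°) tan(-34.318°) = -0.0766, h₀ = 1.6474 rad.
Bracket: h₀ sin ϕ sin δ + cos ϕ cos δ sin h₀ = 1.6474×-0.11147×-0.56378 + 0.99377×0.82593×0.99706 = 0.103530 + 0.818371 = 0.921901.
Q̄ = (S_0/π) × [bracket] = (2252/π) × 0.921901 = 660.8 W/m².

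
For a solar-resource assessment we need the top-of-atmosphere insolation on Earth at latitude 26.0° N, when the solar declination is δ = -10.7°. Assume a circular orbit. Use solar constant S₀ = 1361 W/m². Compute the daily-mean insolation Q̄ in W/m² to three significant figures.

Q̄ ≈ 329 W/m²

cos H₀ = −tan(+26.0°) tan(-10.700°) = 0.0922, H₀ = 1.4785 rad.
Bracket: H₀ sin φ sin δ + cos φ cos δ sin H₀ = 1.4785×0.43837×-0.18567 + 0.89879×0.98261×0.99574 = -0.120338 + 0.879398 = 0.759060.
Q̄ = (S₀/π) × [bracket] = (1361/π) × 0.759060 = 328.8 W/m².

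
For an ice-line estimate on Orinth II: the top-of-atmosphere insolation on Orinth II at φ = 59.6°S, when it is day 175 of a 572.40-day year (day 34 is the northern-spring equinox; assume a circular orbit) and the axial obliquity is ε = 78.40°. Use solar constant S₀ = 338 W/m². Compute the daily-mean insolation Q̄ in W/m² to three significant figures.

Q̄ ≈ 0.00 W/m²

Solar longitude: λ_s = 360° × (175 − 34)/572.40 = 88.679°.
sin δ = sin 78.40° × sin 88.679° = 0.97932, so δ = +78.326°.
cos H₀ = −tan(-59.6°) tan(+78.326°) = 8.2494 ≥ 1 ⇒ polar night, H₀ = 0 and Q̄ = 0.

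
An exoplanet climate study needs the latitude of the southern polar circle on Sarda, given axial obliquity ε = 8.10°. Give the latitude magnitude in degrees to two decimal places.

The polar circle is the lowest latitude that experiences at least one full rotation of continuous darkness at the northern-summer solstice; it lies at |φ| = 90° − ε = 90° − 8.10° = 81.90°.

81.90°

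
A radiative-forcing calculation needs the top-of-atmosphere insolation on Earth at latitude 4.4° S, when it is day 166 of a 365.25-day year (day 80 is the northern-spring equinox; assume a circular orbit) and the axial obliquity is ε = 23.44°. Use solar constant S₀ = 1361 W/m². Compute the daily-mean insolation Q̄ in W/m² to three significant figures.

Q̄ ≈ 376 W/m²

Solar longitude: λ_s = 360° × (166 − 80)/365.25 = 84.764°.
sin δ = sin 23.44° × sin 84.764° = 0.39613, so δ = +23.336°.
cos H₀ = −tan(-4.4°) tan(+23.336°) = 0.0332, H₀ = 1.5376 rad.
Bracket: H₀ sin φ sin δ + cos φ cos δ sin H₀ = 1.5376×-0.07672×0.39613 + 0.99705×0.91820×0.99945 = -0.046729 + 0.914988 = 0.868259.
Q̄ = (S₀/π) × [bracket] = (1361/π) × 0.868259 = 376.1 W/m².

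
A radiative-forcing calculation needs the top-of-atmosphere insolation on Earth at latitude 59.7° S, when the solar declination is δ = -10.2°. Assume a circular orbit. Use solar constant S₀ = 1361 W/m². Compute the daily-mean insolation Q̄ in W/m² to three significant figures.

cos H₀ = −tan(-59.7°) tan(-10.200°) = -0.3079, H₀ = 1.8838 rad.
Bracket: H₀ sin φ sin δ + cos φ cos δ sin H₀ = 1.8838×-0.86340×-0.17708 + 0.50453×0.98420×0.95142 = 0.288016 + 0.472436 = 0.760452.
Q̄ = (S₀/π) × [bracket] = (1361/π) × 0.760452 = 329.4 W/m².

Q̄ ≈ 329 W/m²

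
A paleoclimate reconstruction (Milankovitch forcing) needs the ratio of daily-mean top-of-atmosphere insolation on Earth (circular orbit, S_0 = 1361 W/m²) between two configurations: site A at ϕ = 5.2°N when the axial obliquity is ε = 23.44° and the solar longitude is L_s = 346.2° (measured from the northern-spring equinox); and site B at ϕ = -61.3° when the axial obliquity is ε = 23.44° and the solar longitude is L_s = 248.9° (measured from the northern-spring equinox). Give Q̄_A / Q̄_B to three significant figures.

Q̄_A / Q̄_B ≈ 0.903

— Configuration A (ϕ=+5.2°):
Solar declination: sin δ = sin ε · sin L_s = sin 23.44° × sin 346.2° = -0.09489, so δ = -5.445°.
cos h₀ = −tan(+5.2°) tan(-5.445°) = 0.0087, h₀ = 1.5621 rad.
Bracket: h₀ sin ϕ sin δ + cos ϕ cos δ sin h₀ = 1.5621×0.09063×-0.09489 + 0.99588×0.99549×0.99996 = -0.013434 + 0.991349 = 0.977915.
Q̄ = (S_0/π) × [bracket] = (1361/π) × 0.977915 = 423.65 W/m².
— Configuration B (ϕ=-61.3°):
Solar declination: sin δ = sin ε · sin L_s = sin 23.44° × sin 248.9° = -0.37112, so δ = -21.785°.
cos h₀ = −tan(-61.3°) tan(-21.785°) = -0.7300, h₀ = 2.3891 rad.
Bracket: h₀ sin ϕ sin δ + cos ϕ cos δ sin h₀ = 2.3891×-0.87715×-0.37112 + 0.48022×0.92859×0.68345 = 0.777719 + 0.304769 = 1.082488.
Q̄ = (S_0/π) × [bracket] = (1361/π) × 1.082488 = 468.96 W/m².
Ratio Q̄_A / Q̄_B = 423.65 / 468.96 = 0.9034.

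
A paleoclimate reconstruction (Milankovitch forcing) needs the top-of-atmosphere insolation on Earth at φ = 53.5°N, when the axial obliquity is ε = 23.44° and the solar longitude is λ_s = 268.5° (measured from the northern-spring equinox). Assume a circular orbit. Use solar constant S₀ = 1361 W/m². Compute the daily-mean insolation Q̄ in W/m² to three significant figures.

Q̄ ≈ 60.8 W/m²

Solar declination: sin δ = sin ε · sin λ_s = sin 23.44° × sin 268.5° = -0.39765, so δ = -23.431°.
cos H₀ = −tan(+53.5°) tan(-23.431°) = 0.5857, H₀ = 0.9451 rad.
Bracket: H₀ sin φ sin δ + cos φ cos δ sin H₀ = 0.9451×0.80386×-0.39765 + 0.59482×0.91754×0.81053 = -0.302106 + 0.442364 = 0.140258.
Q̄ = (S₀/π) × [bracket] = (1361/π) × 0.140258 = 60.76 W/m².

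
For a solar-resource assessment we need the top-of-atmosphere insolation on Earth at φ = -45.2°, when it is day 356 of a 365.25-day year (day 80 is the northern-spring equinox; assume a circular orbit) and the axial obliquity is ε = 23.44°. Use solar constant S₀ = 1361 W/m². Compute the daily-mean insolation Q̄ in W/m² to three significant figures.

Q̄ ≈ 499 W/m²

Solar longitude: λ_s = 360° × (356 − 80)/365.25 = 272.033°.
sin δ = sin 23.44° × sin 272.033° = -0.39754, so δ = -23.424°.
cos H₀ = −tan(-45.2°) tan(-23.424°) = -0.4363, H₀ = 2.0223 rad.
Bracket: H₀ sin φ sin δ + cos φ cos δ sin H₀ = 2.0223×-0.70957×-0.39754 + 0.70463×0.91759×0.89981 = 0.570455 + 0.581782 = 1.152237.
Q̄ = (S₀/π) × [bracket] = (1361/π) × 1.152237 = 499.2 W/m².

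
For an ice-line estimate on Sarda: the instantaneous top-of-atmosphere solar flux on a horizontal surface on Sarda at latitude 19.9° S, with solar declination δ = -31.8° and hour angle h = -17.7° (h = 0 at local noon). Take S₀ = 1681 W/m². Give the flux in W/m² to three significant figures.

cos θ_z = sin φ sin δ + cos φ cos δ cos h = 0.179365 + 0.761314 = 0.940679.
Flux = S₀ · cos θ_z = 1681 × 0.940679 = 1581 W/m².

1.58e+03 W/m²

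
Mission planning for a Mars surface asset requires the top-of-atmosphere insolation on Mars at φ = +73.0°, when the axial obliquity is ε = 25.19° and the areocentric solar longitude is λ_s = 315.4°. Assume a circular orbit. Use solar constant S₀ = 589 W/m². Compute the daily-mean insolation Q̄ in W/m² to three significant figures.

Q̄ ≈ 0.00 W/m²

sin δ = sin 25.19° × sin 315.4° = -0.29885, so δ = -17.389°.
cos H₀ = −tan(+73.0°) tan(-17.389°) = 1.0243 ≥ 1 ⇒ polar night, H₀ = 0 and Q̄ = 0.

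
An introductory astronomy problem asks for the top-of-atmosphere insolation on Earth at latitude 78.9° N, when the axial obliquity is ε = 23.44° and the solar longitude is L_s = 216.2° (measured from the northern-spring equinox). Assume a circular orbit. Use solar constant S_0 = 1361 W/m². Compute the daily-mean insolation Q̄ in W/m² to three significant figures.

Solar declination: sin δ = sin ε · sin L_s = sin 23.44° × sin 216.2° = -0.23494, so δ = -13.588°.
cos h₀ = −tan(+78.9°) tan(-13.588°) = 1.2320 ≥ 1 ⇒ polar night, h₀ = 0 and Q̄ = 0.

Q̄ ≈ 0.00 W/m²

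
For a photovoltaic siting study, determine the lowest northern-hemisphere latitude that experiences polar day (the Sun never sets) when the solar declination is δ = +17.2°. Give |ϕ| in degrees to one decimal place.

|ϕ| = 72.8°

Polar day requires cos h₀ = −tan ϕ tan δ ≤ −1, i.e. tan ϕ tan δ ≥ 1.
The boundary is |tan ϕ| · |tan δ| = 1, so |ϕ| = 90° − |δ| = 90° − 17.2° = 72.8° in the northern hemisphere.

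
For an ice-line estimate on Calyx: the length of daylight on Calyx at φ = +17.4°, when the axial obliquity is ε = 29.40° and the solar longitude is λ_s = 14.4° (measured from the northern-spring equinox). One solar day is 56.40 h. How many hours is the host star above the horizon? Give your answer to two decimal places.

Solar declination: sin δ = sin ε · sin λ_s = sin 29.40° × sin 14.4° = 0.12208, so δ = +7.012°.
cos H₀ = −tan φ · tan δ = −tan(+17.4°) × tan(+7.012°) = -0.0385, so H₀ = 1.6094 rad = 92.21°.
Daylight = 2H₀/(2π) × 56.40 h = (1.6094/π) × 56.40 = 28.89 h.

28.89 h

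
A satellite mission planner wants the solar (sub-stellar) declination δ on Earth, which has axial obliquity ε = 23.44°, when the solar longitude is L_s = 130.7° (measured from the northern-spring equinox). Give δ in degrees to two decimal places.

δ = +17.55°

sin δ = sin ε · sin L_s = sin 23.44° × sin 130.7° = 0.301577.
δ = arcsin(0.301577) = +17.55°.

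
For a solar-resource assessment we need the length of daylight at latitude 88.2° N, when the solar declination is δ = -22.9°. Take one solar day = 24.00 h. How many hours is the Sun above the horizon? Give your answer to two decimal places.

0.00 h

cos H₀ = −tan φ · tan δ = 13.4415 ≥ 1, so the Sun never rises (polar night) and H₀ = 0.
Daylight = 2H₀/(2π) × 24.00 h = (0.0000/π) × 24.00 = 0.00 h.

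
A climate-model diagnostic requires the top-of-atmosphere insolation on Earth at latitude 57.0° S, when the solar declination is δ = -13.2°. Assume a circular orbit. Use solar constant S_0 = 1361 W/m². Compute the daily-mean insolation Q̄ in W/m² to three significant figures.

Q̄ ≈ 375 W/m²

cos h₀ = −tan(-57.0°) tan(-13.200°) = -0.3612, h₀ = 1.9403 rad.
Bracket: h₀ sin ϕ sin δ + cos ϕ cos δ sin h₀ = 1.9403×-0.83867×-0.22835 + 0.54464×0.97358×0.93250 = 0.371587 + 0.494459 = 0.866046.
Q̄ = (S_0/π) × [bracket] = (1361/π) × 0.866046 = 375.2 W/m².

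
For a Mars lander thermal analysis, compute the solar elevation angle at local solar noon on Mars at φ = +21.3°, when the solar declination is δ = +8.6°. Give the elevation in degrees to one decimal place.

At local noon the hour angle is zero, so the zenith angle equals |φ − δ| = |+21.3° − (+8.600°)| = 12.700°.
Elevation = 90° − 12.700° = 77.3°.

77.3°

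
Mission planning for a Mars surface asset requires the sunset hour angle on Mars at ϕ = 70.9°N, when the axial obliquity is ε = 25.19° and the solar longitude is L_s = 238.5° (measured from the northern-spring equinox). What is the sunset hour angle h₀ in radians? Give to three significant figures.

h₀ = 0.00 rad

Solar declination: sin δ = sin ε · sin L_s = sin 25.19° × sin 238.5° = -0.36290, so δ = -21.279°.
cos h₀ = −tan ϕ · tan δ = 1.1247 ≥ 1, so the Sun never rises (polar night) and h₀ = 0.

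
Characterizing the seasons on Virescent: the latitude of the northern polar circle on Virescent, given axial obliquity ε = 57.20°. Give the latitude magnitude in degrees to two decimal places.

The polar circle is the lowest latitude that experiences at least one full rotation of continuous daylight at the northern-summer solstice; it lies at |ϕ| = 90° − ε = 90° − 57.20° = 32.80°.

32.80°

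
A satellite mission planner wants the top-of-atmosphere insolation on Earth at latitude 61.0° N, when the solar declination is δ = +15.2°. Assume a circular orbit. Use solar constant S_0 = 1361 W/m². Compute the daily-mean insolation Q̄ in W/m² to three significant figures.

Q̄ ≈ 384 W/m²

cos h₀ = −tan(+61.0°) tan(+15.200°) = -0.4901, h₀ = 2.0831 rad.
Bracket: h₀ sin ϕ sin δ + cos ϕ cos δ sin h₀ = 2.0831×0.87462×0.26219 + 0.48481×0.96502×0.87164 = 0.477689 + 0.407798 = 0.885487.
Q̄ = (S_0/π) × [bracket] = (1361/π) × 0.885487 = 383.6 W/m².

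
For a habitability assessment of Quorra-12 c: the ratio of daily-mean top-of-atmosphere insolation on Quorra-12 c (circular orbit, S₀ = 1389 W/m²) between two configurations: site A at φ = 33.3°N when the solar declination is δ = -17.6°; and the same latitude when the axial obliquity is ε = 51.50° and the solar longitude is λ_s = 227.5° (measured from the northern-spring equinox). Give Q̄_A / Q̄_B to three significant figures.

Q̄_A / Q̄_B ≈ 2.13

— Configuration A (φ=+33.3°):
cos H₀ = −tan(+33.3°) tan(-17.600°) = 0.2084, H₀ = 1.3609 rad.
Bracket: H₀ sin φ sin δ + cos φ cos δ sin H₀ = 1.3609×0.54902×-0.30237 + 0.83581×0.95319×0.97805 = -0.225919 + 0.779198 = 0.553279.
Q̄ = (S₀/π) × [bracket] = (1389/π) × 0.553279 = 244.62 W/m².
— Configuration B (φ=+33.3°):
Solar declination: sin δ = sin ε · sin λ_s = sin 51.50° × sin 227.5° = -0.57700, so δ = -35.240°.
cos H₀ = −tan(+33.3°) tan(-35.240°) = 0.4641, H₀ = 1.0882 rad.
Bracket: H₀ sin φ sin δ + cos φ cos δ sin H₀ = 1.0882×0.54902×-0.57700 + 0.83581×0.81674×0.88580 = -0.344725 + 0.604682 = 0.259957.
Q̄ = (S₀/π) × [bracket] = (1389/π) × 0.259957 = 114.94 W/m².
Ratio Q̄_A / Q̄_B = 244.62 / 114.94 = 2.128.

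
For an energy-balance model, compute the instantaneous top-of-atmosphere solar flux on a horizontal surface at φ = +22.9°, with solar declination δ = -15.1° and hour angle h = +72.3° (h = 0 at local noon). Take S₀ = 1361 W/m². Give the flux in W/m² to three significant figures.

cos θ_z = sin φ sin δ + cos φ cos δ cos h = -0.101369 + 0.270401 = 0.169032.
Flux = S₀ · cos θ_z = 1361 × 0.169032 = 230.1 W/m².

230 W/m²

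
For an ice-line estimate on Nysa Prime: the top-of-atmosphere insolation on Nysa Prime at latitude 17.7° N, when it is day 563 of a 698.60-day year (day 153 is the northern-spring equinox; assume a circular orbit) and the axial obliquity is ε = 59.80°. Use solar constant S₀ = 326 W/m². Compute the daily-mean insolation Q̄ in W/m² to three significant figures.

Q̄ ≈ 67.2 W/m²

Solar longitude: λ_s = 360° × (563 − 153)/698.60 = 211.280°.
sin δ = sin 59.80° × sin 211.280° = -0.44875, so δ = -26.663°.
cos H₀ = −tan(+17.7°) tan(-26.663°) = 0.1603, H₀ = 1.4098 rad.
Bracket: H₀ sin φ sin δ + cos φ cos δ sin H₀ = 1.4098×0.30403×-0.44875 + 0.95266×0.89366×0.98708 = -0.192344 + 0.840355 = 0.648011.
Q̄ = (S₀/π) × [bracket] = (326/π) × 0.648011 = 67.24 W/m².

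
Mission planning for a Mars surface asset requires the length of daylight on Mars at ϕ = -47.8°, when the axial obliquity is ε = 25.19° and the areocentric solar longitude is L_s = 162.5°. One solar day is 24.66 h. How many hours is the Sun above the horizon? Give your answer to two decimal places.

sin δ = sin 25.19° × sin 162.5° = 0.12799, so δ = +7.353°.
cos h₀ = −tan ϕ · tan δ = −tan(-47.8°) × tan(+7.353°) = 0.1423, so h₀ = 1.4280 rad = 81.82°.
Daylight = 2h₀/(2π) × 24.66 h = (1.4280/π) × 24.66 = 11.21 h.

11.21 h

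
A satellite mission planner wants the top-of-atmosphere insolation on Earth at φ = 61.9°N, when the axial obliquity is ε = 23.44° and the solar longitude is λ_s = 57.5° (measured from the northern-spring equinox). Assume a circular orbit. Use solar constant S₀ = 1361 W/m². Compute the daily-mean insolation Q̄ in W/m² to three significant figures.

Solar declination: sin δ = sin ε · sin λ_s = sin 23.44° × sin 57.5° = 0.33549, so δ = +19.602°.
cos H₀ = −tan(+61.9°) tan(+19.602°) = -0.6670, H₀ = 2.3009 rad.
Bracket: H₀ sin φ sin δ + cos φ cos δ sin H₀ = 2.3009×0.88213×0.33549 + 0.47101×0.94204×0.74508 = 0.680942 + 0.330600 = 1.011542.
Q̄ = (S₀/π) × [bracket] = (1361/π) × 1.011542 = 438.2 W/m².

Q̄ ≈ 438 W/m²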